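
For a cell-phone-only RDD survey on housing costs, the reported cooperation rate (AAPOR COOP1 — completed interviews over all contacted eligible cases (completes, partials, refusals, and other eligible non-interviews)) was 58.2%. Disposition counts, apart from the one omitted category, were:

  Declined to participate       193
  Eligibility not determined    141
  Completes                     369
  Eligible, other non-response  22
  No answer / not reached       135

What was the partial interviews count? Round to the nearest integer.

COOP1 = 369 / D = 0.582
D = 369 / 0.582 = 634.0
Rest of base = 584
partial interviews = 634.0 − 584 ≈ 50

50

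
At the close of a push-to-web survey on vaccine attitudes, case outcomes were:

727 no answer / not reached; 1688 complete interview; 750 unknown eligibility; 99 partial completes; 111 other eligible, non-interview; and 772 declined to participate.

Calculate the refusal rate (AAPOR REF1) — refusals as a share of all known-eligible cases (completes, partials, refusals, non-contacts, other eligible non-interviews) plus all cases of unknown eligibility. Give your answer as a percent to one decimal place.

18.6%

Numerator: 772
Denom: 1688 + 99 + 772 + 727 + 111 + 750 = 4147
REF1 = 772 / 4147 = 0.1862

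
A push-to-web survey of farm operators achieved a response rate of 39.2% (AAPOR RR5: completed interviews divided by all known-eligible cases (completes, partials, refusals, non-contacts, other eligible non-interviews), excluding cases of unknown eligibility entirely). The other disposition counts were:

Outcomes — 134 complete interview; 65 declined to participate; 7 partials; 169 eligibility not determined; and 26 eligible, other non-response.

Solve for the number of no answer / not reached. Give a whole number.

110

RR5 = 134 / D = 0.392
D = 134 / 0.392 = 341.8
Rest of base = 232
no answer / not reached = 341.8 − 232 ≈ 110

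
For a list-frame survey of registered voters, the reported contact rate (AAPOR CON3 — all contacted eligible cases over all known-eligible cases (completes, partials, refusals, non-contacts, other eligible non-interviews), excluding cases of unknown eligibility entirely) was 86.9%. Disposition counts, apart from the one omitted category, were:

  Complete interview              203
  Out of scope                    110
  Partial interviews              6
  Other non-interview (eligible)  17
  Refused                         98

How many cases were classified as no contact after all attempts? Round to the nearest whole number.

Top → 203 + 6 + 98 + 17 = 324
CON3 = 324 / D = 0.869
D = 324 / 0.869 = 372.8
Rest of base = 324
no contact after all attempts = 372.8 − 324 ≈ 49

49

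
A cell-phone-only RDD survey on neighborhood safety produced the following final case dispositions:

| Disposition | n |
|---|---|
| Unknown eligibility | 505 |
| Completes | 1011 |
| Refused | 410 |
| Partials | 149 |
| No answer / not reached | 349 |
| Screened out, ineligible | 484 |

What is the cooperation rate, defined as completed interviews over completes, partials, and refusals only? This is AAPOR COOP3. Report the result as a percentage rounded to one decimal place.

64.4%

Num → 1011
Denom → 1011 + 149 + 410 = 1570
COOP3 = 1011 / 1570 = 0.6439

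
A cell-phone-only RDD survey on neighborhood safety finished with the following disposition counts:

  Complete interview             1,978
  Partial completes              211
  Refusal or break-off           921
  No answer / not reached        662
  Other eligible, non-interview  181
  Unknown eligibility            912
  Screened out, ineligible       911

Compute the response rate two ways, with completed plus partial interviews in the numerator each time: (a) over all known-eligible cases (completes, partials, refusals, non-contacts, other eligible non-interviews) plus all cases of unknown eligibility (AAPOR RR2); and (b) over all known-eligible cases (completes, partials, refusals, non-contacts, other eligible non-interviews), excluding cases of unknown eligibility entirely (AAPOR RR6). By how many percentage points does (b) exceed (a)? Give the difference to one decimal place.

Top: 1978 + 211 = 2189
Denom: 1978 + 211 + 921 + 662 + 181 + 912 = 4865
RR2 = 2189 / 4865 = 0.4499
Denom: 1978 + 211 + 921 + 662 + 181 = 3953
RR6 = 2189 / 3953 = 0.5538
Difference = 55.38 − 44.99 = 10.39 percentage points

10.4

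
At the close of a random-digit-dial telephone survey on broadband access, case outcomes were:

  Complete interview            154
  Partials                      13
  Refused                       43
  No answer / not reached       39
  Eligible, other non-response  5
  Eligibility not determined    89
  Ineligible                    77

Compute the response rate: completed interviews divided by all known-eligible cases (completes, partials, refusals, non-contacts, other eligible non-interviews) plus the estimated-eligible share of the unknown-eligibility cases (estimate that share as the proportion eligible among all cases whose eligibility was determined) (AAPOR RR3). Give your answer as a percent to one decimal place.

Top = 154
Known eligible = 154 + 13 + 43 + 39 + 5 = 254
e = 254 / (254 + 77) = 254 / 331 = 0.7674
e × U = 0.7674 × 89 = 68.30
Denom = 254 + 68.30 = 322.30
RR3 = 154 / 322.30 = 0.4778

47.8%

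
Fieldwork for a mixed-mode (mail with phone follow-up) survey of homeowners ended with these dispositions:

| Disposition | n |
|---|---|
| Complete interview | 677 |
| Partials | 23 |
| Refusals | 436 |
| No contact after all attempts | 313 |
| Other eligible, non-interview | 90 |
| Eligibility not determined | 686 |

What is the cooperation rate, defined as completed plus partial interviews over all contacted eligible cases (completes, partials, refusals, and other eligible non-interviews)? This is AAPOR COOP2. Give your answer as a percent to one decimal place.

57.1%

Num → 677 + 23 = 700
Denominator → 677 + 23 + 436 + 90 = 1226
COOP2 = 700 / 1226 = 0.5710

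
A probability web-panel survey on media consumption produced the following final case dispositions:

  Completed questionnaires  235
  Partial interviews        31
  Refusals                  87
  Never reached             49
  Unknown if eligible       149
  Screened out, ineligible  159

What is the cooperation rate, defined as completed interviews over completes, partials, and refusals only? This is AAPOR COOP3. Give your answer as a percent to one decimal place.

Num: 235
Denom: 235 + 31 + 87 = 353
COOP3 = 235 / 353 = 0.6657

66.6%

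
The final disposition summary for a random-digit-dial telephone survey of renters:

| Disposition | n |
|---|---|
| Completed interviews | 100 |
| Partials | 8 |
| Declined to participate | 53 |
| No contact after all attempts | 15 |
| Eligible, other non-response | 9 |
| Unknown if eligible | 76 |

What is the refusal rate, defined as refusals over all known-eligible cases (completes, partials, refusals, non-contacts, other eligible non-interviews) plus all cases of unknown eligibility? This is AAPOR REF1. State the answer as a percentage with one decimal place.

Num → 53
Denom → 100 + 8 + 53 + 15 + 9 + 76 = 261
REF1 = 53 / 261 = 0.2031

20.3%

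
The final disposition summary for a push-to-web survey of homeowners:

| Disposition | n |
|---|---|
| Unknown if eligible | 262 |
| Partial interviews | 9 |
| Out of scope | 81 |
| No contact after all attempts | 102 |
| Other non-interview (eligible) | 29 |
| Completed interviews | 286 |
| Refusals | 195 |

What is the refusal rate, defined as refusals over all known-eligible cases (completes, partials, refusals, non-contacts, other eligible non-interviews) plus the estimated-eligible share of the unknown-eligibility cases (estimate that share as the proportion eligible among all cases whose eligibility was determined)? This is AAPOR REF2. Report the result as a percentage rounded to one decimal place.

Numerator = 195
Eligible (known) = 286 + 9 + 195 + 102 + 29 = 621
e = 621 / (621 + 81) = 621 / 702 = 0.8846
Estimated eligible among unknowns = 0.8846 × 262 = 231.77
Denominator = 621 + 231.77 = 852.77
REF2 = 195 / 852.77 = 0.2287

22.9%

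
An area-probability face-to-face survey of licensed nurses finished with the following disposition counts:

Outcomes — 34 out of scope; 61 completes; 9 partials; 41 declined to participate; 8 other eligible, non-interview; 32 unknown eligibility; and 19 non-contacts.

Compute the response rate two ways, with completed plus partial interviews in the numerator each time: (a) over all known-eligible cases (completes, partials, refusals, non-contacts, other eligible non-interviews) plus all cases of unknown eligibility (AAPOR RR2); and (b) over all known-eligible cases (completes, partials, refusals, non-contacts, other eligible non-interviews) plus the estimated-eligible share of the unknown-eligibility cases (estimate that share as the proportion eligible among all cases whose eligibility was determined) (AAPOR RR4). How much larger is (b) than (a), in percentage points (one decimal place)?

Top: 61 + 9 = 70
Base: 61 + 9 + 41 + 19 + 8 + 32 = 170
RR2 = 70 / 170 = 0.4118
Known eligible: 61 + 9 + 41 + 19 + 8 = 138
e = 138 / (138 + 34) = 138 / 172 = 0.8023
e × U: 0.8023 × 32 = 25.67
Base: 138 + 25.67 = 163.67
RR4 = 70 / 163.67 = 0.4277
Difference = 42.77 − 41.18 = 1.59 percentage points

1.6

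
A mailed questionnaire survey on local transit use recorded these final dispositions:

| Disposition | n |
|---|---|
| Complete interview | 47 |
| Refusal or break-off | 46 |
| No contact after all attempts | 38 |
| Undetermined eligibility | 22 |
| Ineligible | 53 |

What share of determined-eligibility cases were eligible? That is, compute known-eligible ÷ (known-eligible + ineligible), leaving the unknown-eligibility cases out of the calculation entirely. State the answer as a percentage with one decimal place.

Known eligible = 47 + 46 + 38 = 131
e = 131 / (131 + 53) = 131 / 184 = 0.7120

71.2%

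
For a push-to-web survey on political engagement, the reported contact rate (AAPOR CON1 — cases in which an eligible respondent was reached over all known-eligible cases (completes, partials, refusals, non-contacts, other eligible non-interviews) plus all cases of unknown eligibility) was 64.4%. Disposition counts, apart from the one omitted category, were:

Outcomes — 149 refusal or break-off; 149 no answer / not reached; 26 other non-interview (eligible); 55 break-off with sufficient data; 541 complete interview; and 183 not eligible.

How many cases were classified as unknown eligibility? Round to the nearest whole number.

277

Num: 541 + 55 + 149 + 26 = 771
CON1 = 771 / D = 0.644
D = 771 / 0.644 = 1197.2
Remaining denominator categories sum to 920
unknown eligibility = 1197.2 − 920 ≈ 277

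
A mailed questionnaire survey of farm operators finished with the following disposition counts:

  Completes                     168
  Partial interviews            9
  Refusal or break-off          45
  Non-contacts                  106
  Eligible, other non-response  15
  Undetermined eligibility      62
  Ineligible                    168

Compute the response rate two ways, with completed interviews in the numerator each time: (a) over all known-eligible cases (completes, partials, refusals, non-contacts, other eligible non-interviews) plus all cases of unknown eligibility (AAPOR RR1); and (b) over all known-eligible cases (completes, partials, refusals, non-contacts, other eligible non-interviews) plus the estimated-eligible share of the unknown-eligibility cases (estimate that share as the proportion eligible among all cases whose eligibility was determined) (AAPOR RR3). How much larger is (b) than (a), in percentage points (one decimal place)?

2.2

Top → 168
Denom → 168 + 9 + 45 + 106 + 15 + 62 = 405
RR1 = 168 / 405 = 0.4148
Determined eligible → 168 + 9 + 45 + 106 + 15 = 343
e = 343 / (343 + 168) = 343 / 511 = 0.6712
Eligible share of unknowns → 0.6712 × 62 = 41.61
Denom → 343 + 41.61 = 384.61
RR3 = 168 / 384.61 = 0.4368
Difference = 43.68 − 41.48 = 2.20 percentage points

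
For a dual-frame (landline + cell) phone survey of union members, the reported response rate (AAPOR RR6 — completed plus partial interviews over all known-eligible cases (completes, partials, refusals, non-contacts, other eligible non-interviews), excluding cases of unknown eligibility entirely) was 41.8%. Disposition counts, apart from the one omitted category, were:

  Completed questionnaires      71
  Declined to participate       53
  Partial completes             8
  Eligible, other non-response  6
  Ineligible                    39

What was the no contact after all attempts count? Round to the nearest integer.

Numerator: 71 + 8 = 79
RR6 = 79 / D = 0.418
D = 79 / 0.418 = 189.0
Other denominator terms total 138
no contact after all attempts = 189.0 − 138 ≈ 51

51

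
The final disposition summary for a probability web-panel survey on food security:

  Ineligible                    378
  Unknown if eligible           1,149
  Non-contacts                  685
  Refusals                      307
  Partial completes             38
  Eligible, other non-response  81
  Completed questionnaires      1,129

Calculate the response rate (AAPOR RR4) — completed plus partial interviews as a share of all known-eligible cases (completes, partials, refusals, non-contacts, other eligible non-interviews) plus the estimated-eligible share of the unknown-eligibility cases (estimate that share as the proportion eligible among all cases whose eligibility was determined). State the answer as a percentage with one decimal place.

36.2%

Num = 1129 + 38 = 1167
Known eligible = 1129 + 38 + 307 + 685 + 81 = 2240
e = 2240 / (2240 + 378) = 2240 / 2618 = 0.8556
e × U = 0.8556 × 1149 = 983.08
Denom = 2240 + 983.08 = 3223.08
RR4 = 1167 / 3223.08 = 0.3621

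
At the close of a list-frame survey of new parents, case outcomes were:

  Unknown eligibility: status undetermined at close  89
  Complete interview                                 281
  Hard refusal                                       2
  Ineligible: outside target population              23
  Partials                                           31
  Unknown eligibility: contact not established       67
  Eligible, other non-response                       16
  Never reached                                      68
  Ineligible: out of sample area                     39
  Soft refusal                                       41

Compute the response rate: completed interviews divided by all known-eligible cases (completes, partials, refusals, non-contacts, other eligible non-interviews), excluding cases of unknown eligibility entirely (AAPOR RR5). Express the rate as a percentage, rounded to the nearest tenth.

64.0%

Refused = 2 + 41 = 43
Unknown if eligible = 67 + 89 = 156
Ineligible = 23 + 39 = 62
Num: 281
Denominator: 281 + 31 + 43 + 68 + 16 = 439
RR5 = 281 / 439 = 0.6401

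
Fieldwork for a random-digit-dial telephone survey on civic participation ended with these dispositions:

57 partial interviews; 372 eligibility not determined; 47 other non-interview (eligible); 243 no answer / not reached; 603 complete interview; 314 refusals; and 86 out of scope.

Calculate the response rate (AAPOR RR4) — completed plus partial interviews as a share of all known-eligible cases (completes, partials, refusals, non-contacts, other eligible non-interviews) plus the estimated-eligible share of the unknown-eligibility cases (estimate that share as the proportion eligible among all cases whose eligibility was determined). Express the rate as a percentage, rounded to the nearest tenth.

Numerator = 603 + 57 = 660
Eligible (known) = 603 + 57 + 314 + 243 + 47 = 1264
e = 1264 / (1264 + 86) = 1264 / 1350 = 0.9363
Eligible share of unknowns = 0.9363 × 372 = 348.30
Denominator = 1264 + 348.30 = 1612.30
RR4 = 660 / 1612.30 = 0.4094

40.9%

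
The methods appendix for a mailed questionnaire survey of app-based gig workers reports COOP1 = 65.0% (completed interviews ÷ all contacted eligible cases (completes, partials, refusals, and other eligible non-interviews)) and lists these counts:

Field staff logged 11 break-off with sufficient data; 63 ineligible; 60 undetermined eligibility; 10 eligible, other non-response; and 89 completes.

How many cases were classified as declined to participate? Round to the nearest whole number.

COOP1 = 89 / D = 0.650
D = 89 / 0.650 = 136.9
Rest of base = 110
declined to participate = 136.9 − 110 ≈ 27

27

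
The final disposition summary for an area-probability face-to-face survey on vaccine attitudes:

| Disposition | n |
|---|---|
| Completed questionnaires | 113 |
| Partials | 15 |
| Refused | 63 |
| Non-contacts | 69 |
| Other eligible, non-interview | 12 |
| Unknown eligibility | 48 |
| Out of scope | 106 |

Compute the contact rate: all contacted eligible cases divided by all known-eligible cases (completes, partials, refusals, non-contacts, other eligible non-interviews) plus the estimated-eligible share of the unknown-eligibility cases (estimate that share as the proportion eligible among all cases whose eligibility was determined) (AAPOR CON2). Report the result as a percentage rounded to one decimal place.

66.2%

Numerator → 113 + 15 + 63 + 12 = 203
Known eligible → 113 + 15 + 63 + 69 + 12 = 272
e = 272 / (272 + 106) = 272 / 378 = 0.7196
e × U → 0.7196 × 48 = 34.54
Denom → 272 + 34.54 = 306.54
CON2 = 203 / 306.54 = 0.6622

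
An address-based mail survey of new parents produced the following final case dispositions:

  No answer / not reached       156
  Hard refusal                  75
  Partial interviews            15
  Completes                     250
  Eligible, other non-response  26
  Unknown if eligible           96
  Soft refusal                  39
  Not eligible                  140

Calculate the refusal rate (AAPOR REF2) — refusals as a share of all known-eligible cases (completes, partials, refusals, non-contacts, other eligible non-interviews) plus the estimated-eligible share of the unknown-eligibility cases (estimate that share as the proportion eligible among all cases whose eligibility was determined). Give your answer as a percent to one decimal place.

17.9%

Refusals = 75 + 39 = 114
Num = 114
Known eligible = 250 + 15 + 114 + 156 + 26 = 561
e = 561 / (561 + 140) = 561 / 701 = 0.8003
Estimated eligible among unknowns = 0.8003 × 96 = 76.83
Denom = 561 + 76.83 = 637.83
REF2 = 114 / 637.83 = 0.1787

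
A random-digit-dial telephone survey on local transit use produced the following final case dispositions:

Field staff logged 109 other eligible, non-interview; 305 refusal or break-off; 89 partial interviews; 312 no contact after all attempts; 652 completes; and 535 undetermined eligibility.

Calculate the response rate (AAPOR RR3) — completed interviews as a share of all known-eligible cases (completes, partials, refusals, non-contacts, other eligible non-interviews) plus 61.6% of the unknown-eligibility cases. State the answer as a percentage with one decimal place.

36.3%

Numerator: 652
Eligible (known): 652 + 89 + 305 + 312 + 109 = 1467
Eligible share of unknowns: 0.6160 × 535 = 329.56
Denom: 1467 + 329.56 = 1796.56
RR3 = 652 / 1796.56 = 0.3629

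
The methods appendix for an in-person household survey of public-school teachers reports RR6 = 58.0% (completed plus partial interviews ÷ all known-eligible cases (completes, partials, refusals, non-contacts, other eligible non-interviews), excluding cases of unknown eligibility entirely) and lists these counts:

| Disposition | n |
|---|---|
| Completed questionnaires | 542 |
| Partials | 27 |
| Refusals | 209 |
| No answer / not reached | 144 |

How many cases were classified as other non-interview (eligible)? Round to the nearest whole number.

Num → 542 + 27 = 569
RR6 = 569 / D = 0.580
D = 569 / 0.580 = 981.0
Remaining denominator categories sum to 922
other non-interview (eligible) = 981.0 − 922 ≈ 59

59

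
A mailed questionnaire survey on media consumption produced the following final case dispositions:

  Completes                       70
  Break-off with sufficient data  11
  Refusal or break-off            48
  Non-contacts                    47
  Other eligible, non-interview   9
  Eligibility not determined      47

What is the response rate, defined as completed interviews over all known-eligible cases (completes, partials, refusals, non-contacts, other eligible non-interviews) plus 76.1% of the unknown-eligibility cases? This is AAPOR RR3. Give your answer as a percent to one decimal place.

Top = 70
Known eligible = 70 + 11 + 48 + 47 + 9 = 185
e × U = 0.7610 × 47 = 35.77
Denominator = 185 + 35.77 = 220.77
RR3 = 70 / 220.77 = 0.3171

31.7%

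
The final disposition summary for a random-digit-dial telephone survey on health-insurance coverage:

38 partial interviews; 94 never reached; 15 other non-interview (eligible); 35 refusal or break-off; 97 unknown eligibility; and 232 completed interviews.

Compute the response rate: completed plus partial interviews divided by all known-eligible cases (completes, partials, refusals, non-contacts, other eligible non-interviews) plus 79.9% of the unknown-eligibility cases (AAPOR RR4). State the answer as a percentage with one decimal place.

Num = 232 + 38 = 270
Determined eligible = 232 + 38 + 35 + 94 + 15 = 414
Eligible share of unknowns = 0.7990 × 97 = 77.50
Denominator = 414 + 77.50 = 491.50
RR4 = 270 / 491.50 = 0.5493

54.9%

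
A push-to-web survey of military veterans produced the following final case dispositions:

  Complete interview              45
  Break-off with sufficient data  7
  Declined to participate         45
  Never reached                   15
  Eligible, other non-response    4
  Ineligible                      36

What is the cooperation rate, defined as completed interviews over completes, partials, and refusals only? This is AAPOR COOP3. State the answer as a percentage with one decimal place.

46.4%

Top → 45
Denominator → 45 + 7 + 45 = 97
COOP3 = 45 / 97 = 0.4639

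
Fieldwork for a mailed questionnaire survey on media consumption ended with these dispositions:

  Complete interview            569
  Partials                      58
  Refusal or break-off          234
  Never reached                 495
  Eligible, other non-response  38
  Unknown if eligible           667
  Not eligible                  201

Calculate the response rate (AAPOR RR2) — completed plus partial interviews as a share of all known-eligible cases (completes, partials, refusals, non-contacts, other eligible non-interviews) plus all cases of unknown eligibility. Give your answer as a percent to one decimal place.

Numerator: 569 + 58 = 627
Base: 569 + 58 + 234 + 495 + 38 + 667 = 2061
RR2 = 627 / 2061 = 0.3042

30.4%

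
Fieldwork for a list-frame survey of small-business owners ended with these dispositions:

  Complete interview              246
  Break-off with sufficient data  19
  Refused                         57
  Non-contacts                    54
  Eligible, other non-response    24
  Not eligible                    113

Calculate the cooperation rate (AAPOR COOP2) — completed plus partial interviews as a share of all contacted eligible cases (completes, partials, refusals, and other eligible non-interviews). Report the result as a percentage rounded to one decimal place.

Num: 246 + 19 = 265
Base: 246 + 19 + 57 + 24 = 346
COOP2 = 265 / 346 = 0.7659

76.6%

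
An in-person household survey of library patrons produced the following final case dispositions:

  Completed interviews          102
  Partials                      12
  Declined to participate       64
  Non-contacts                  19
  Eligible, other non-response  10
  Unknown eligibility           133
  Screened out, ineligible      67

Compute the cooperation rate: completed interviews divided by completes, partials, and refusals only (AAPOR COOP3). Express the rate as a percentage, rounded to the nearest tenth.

57.3%

Num = 102
Denom = 102 + 12 + 64 = 178
COOP3 = 102 / 178 = 0.5730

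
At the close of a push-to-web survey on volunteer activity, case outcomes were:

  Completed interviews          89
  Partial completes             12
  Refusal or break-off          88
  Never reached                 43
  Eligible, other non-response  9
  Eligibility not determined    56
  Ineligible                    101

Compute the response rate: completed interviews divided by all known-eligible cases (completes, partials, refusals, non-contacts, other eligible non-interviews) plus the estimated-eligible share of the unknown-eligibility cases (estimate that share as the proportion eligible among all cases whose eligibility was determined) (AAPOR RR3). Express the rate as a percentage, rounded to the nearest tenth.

Num → 89
Determined eligible → 89 + 12 + 88 + 43 + 9 = 241
e = 241 / (241 + 101) = 241 / 342 = 0.7047
e × U → 0.7047 × 56 = 39.46
Base → 241 + 39.46 = 280.46
RR3 = 89 / 280.46 = 0.3173

31.7%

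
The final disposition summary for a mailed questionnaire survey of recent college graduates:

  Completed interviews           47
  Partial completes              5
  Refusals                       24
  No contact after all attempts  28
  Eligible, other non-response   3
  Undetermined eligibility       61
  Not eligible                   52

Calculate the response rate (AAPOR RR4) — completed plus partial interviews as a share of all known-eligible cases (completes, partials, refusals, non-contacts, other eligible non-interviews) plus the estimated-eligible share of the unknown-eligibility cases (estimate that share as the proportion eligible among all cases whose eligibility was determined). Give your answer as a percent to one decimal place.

35.1%

Top: 47 + 5 = 52
Eligible (known): 47 + 5 + 24 + 28 + 3 = 107
e = 107 / (107 + 52) = 107 / 159 = 0.6730
Eligible share of unknowns: 0.6730 × 61 = 41.05
Denom: 107 + 41.05 = 148.05
RR4 = 52 / 148.05 = 0.3512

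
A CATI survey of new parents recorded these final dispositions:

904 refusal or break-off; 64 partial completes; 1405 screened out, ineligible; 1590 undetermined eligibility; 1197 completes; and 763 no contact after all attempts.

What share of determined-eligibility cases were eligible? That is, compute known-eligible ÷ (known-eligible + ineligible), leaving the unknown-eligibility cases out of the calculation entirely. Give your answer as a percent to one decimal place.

67.6%

Eligible (known) → 1197 + 64 + 904 + 763 = 2928
e = 2928 / (2928 + 1405) = 2928 / 4333 = 0.6757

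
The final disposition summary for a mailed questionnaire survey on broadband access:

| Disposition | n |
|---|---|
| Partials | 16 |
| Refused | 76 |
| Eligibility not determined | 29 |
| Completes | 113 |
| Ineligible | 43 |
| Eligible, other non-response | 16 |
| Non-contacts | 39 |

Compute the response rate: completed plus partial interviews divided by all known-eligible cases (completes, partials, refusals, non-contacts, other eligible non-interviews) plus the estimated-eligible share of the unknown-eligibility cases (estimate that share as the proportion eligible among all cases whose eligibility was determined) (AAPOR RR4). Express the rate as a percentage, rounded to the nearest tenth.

45.3%

Num = 113 + 16 = 129
Eligible (known) = 113 + 16 + 76 + 39 + 16 = 260
e = 260 / (260 + 43) = 260 / 303 = 0.8581
Estimated eligible among unknowns = 0.8581 × 29 = 24.88
Base = 260 + 24.88 = 284.88
RR4 = 129 / 284.88 = 0.4528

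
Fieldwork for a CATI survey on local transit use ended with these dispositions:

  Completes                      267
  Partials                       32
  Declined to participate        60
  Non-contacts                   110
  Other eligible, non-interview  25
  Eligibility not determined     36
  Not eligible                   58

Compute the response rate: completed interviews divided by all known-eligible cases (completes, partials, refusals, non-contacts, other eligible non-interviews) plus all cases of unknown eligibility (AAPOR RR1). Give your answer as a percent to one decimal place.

50.4%

Num → 267
Base → 267 + 32 + 60 + 110 + 25 + 36 = 530
RR1 = 267 / 530 = 0.5038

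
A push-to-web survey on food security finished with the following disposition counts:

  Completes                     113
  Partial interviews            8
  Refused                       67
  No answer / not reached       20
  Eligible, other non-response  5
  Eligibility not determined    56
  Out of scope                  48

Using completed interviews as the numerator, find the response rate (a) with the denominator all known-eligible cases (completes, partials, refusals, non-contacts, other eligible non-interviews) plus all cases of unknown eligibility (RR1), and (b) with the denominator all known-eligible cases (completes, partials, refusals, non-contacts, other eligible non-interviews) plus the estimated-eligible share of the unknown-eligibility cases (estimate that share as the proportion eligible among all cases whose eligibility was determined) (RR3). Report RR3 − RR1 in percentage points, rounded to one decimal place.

1.7

Num → 113
Denom → 113 + 8 + 67 + 20 + 5 + 56 = 269
RR1 = 113 / 269 = 0.4201
Known eligible → 113 + 8 + 67 + 20 + 5 = 213
e = 213 / (213 + 48) = 213 / 261 = 0.8161
e × U → 0.8161 × 56 = 45.70
Denom → 213 + 45.70 = 258.70
RR3 = 113 / 258.70 = 0.4368
Difference = 43.68 − 42.01 = 1.67 percentage points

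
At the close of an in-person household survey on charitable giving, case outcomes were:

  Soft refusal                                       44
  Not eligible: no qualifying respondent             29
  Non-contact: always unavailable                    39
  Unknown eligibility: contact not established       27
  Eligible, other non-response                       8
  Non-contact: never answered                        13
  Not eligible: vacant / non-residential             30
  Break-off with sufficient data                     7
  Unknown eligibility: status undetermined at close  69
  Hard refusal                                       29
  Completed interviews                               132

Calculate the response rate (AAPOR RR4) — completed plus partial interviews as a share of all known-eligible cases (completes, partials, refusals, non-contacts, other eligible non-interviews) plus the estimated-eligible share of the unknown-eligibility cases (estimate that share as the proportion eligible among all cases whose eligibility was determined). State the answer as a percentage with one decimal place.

39.6%

Refusal or break-off = 29 + 44 = 73
No contact after all attempts = 13 + 39 = 52
Unknown if eligible = 27 + 69 = 96
Out of scope = 29 + 30 = 59
Top: 132 + 7 = 139
Known eligible: 132 + 7 + 73 + 52 + 8 = 272
e = 272 / (272 + 59) = 272 / 331 = 0.8218
e × U: 0.8218 × 96 = 78.89
Denom: 272 + 78.89 = 350.89
RR4 = 139 / 350.89 = 0.3961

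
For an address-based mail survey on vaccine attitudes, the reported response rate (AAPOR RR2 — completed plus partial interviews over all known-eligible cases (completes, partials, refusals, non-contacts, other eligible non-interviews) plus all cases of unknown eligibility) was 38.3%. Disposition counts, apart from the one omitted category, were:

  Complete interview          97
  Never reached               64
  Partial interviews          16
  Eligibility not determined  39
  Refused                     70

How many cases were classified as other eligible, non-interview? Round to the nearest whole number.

9

Numerator: 97 + 16 = 113
RR2 = 113 / D = 0.383
D = 113 / 0.383 = 295.0
Rest of base = 286
other eligible, non-interview = 295.0 − 286 ≈ 9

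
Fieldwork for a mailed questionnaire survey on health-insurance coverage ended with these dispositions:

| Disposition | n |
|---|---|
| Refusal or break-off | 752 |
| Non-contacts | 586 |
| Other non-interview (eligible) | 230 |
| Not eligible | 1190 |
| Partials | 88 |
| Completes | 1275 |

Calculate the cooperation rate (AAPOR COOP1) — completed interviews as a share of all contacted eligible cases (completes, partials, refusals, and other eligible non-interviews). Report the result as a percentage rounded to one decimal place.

Numerator → 1275
Base → 1275 + 88 + 752 + 230 = 2345
COOP1 = 1275 / 2345 = 0.5437

54.4%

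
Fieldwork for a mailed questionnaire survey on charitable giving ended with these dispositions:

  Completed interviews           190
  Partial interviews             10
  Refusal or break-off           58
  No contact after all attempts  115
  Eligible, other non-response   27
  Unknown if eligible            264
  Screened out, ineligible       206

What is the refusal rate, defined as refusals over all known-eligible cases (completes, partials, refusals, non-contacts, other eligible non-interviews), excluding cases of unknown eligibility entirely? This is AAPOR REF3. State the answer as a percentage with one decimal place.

14.5%

Num: 58
Base: 190 + 10 + 58 + 115 + 27 = 400
REF3 = 58 / 400 = 0.1450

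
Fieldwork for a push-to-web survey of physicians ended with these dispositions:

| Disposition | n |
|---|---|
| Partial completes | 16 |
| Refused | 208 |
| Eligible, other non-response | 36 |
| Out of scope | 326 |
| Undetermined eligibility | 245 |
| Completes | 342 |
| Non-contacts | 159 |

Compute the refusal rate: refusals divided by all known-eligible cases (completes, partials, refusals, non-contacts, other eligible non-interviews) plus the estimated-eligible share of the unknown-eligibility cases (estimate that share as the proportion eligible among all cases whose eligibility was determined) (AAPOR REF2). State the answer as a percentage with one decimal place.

22.3%

Numerator → 208
Determined eligible → 342 + 16 + 208 + 159 + 36 = 761
e = 761 / (761 + 326) = 761 / 1087 = 0.7001
Eligible share of unknowns → 0.7001 × 245 = 171.52
Denom → 761 + 171.52 = 932.52
REF2 = 208 / 932.52 = 0.2231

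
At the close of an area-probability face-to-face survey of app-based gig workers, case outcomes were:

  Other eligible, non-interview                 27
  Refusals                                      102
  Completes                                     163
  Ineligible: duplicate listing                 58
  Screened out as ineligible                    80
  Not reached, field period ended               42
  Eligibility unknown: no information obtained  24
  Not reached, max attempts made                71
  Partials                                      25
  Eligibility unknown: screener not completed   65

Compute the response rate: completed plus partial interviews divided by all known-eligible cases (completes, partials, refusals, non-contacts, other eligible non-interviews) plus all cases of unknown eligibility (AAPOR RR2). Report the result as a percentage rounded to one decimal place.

36.2%

Non-contacts = 42 + 71 = 113
Unknown if eligible = 65 + 24 = 89
Ineligible = 80 + 58 = 138
Num: 163 + 25 = 188
Base: 163 + 25 + 102 + 113 + 27 + 89 = 519
RR2 = 188 / 519 = 0.3622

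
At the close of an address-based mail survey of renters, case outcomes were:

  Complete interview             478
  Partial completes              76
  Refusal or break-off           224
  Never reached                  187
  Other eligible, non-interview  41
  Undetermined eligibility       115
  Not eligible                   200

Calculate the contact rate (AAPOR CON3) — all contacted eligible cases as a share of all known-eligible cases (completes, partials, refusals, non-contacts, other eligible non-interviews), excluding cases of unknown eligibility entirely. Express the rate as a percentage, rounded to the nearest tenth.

81.4%

Top → 478 + 76 + 224 + 41 = 819
Denom → 478 + 76 + 224 + 187 + 41 = 1006
CON3 = 819 / 1006 = 0.8141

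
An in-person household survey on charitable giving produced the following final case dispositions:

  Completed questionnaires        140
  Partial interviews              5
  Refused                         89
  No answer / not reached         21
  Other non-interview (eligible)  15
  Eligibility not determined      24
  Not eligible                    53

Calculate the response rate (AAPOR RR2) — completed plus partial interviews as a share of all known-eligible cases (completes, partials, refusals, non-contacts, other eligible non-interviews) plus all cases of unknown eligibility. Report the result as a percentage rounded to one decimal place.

Numerator → 140 + 5 = 145
Denominator → 140 + 5 + 89 + 21 + 15 + 24 = 294
RR2 = 145 / 294 = 0.4932

49.3%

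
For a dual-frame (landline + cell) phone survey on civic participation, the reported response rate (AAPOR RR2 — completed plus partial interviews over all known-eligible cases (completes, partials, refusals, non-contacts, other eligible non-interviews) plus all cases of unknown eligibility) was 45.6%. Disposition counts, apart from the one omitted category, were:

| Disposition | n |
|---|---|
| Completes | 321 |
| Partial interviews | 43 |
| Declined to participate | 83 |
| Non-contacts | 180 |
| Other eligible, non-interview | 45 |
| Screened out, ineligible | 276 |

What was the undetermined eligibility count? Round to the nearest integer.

Numerator: 321 + 43 = 364
RR2 = 364 / D = 0.456
D = 364 / 0.456 = 798.2
Rest of base = 672
undetermined eligibility = 798.2 − 672 ≈ 126

126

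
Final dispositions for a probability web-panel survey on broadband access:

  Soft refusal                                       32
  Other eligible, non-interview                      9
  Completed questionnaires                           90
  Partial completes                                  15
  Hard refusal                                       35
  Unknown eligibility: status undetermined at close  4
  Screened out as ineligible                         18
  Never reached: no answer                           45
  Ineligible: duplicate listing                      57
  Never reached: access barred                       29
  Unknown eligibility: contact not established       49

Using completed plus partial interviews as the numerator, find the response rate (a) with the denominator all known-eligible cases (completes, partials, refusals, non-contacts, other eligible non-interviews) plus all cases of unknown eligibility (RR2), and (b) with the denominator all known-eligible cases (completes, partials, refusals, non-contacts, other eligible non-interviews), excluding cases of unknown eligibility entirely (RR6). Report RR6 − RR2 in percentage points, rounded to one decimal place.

7.1

Refusals = 35 + 32 = 67
Non-contacts = 45 + 29 = 74
Unknown if eligible = 49 + 4 = 53
Ineligible = 18 + 57 = 75
Num: 90 + 15 = 105
Denominator: 90 + 15 + 67 + 74 + 9 + 53 = 308
RR2 = 105 / 308 = 0.3409
Denominator: 90 + 15 + 67 + 74 + 9 = 255
RR6 = 105 / 255 = 0.4118
Difference = 41.18 − 34.09 = 7.09 percentage points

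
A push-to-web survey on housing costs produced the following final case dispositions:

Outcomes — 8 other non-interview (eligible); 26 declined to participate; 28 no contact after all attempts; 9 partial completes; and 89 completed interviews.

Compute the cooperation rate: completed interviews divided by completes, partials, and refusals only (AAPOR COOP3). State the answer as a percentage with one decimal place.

71.8%

Numerator: 89
Denominator: 89 + 9 + 26 = 124
COOP3 = 89 / 124 = 0.7177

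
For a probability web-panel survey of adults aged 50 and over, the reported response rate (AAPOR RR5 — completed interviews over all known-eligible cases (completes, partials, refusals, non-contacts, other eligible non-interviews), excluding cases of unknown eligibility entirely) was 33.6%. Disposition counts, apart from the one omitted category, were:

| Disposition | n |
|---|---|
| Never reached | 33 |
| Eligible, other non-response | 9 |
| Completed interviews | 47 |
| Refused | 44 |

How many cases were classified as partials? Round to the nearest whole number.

RR5 = 47 / D = 0.336
D = 47 / 0.336 = 139.9
Rest of base = 133
partials = 139.9 − 133 ≈ 7

7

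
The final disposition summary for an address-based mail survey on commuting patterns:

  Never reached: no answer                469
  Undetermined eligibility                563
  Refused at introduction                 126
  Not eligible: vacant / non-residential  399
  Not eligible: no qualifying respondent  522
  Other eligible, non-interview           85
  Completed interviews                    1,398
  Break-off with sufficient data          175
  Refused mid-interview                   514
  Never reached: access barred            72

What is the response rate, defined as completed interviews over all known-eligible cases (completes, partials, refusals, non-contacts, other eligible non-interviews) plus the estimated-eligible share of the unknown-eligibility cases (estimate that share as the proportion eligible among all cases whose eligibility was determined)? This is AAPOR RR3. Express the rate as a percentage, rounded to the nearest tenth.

Declined to participate = 126 + 514 = 640
No answer / not reached = 469 + 72 = 541
Out of scope = 522 + 399 = 921
Num: 1398
Determined eligible: 1398 + 175 + 640 + 541 + 85 = 2839
e = 2839 / (2839 + 921) = 2839 / 3760 = 0.7551
Estimated eligible among unknowns: 0.7551 × 563 = 425.12
Denominator: 2839 + 425.12 = 3264.12
RR3 = 1398 / 3264.12 = 0.4283

42.8%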